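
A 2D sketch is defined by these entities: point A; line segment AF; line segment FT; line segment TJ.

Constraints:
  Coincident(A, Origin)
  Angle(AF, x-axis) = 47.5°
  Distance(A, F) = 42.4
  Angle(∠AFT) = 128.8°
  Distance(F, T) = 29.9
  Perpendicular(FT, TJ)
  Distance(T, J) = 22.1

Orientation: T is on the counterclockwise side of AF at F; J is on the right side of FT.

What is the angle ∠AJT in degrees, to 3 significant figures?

45.7°

A is at the origin; AF runs at 47.5° with length 42.4, so F = 42.4·(cos 47.5°, sin 47.5°) = (28.6, 31.3). ∠AFT = 128.8°, so FT runs at 47.5° + (180° − 128.8°) = 98.7° from the x-axis; with |FT| = 29.9, T = F + 29.9·(cos 98.7°, sin 98.7°) = (24.1, 60.8). FT is perpendicular to TJ; with |TJ| = 22.1 on the right of FT, J = T + 22.1·(0.988, 0.151) = (46.0, 64.2). Then cos ∠AJT = JA·JT / (|JA||JT|), giving 45.7°.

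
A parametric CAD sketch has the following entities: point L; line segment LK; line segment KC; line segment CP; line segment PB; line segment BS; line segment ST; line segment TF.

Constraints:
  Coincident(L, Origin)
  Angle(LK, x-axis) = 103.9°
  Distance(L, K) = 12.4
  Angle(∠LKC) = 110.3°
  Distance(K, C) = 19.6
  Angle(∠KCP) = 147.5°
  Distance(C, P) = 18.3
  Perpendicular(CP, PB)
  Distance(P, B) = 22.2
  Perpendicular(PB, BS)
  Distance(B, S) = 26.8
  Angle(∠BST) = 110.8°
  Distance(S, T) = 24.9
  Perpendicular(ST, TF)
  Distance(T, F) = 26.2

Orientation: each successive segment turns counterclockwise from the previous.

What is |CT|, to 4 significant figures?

17.38

L is at the origin; LK runs at 103.9° with length 12.4, so K = (-2.979, 12.04). ∠LKC = 110.3° gives KC at 173.6° from the x-axis; with |KC| = 19.6, C = (-22.46, 14.22). ∠KCP = 147.5° gives CP at -153.9° from the x-axis; with |CP| = 18.3, P = (-38.89, 6.171). CP is perpendicular to PB, so PB runs at -63.90°; with |PB| = 22.2, B = (-29.12, -13.77). PB is perpendicular to BS, so BS runs at 26.10°; with |BS| = 26.8, S = (-5.057, -1.975). ∠BST = 110.8° gives ST at 95.30° from the x-axis; with |ST| = 24.9, T = (-7.357, 22.82). Then |CT| = |T − C| = 17.38.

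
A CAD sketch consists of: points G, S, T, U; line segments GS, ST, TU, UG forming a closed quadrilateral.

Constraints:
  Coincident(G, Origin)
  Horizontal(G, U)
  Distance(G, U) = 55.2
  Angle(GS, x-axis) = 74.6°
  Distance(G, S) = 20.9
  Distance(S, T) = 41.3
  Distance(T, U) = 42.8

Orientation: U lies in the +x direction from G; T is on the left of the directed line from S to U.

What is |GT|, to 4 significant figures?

57.99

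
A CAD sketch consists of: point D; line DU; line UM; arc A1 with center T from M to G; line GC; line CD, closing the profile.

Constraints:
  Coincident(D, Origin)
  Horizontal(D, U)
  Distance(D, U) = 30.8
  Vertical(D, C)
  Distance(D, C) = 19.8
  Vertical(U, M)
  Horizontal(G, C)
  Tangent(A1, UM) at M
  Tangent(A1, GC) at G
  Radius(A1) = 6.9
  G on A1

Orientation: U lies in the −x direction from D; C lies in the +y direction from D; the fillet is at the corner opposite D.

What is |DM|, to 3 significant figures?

33.4

D is at the origin; D and U share the same y with |DU| = 30.8 and U on the −x side, so U = (-30.8, 0.00). D and C share the same x with |DC| = 19.8 and C on the +y side, so C = (0.00, 19.8). The virtual corner opposite D is at (-30.8, 19.8). Since A1 is tangent to UM there, TM ⟂ UM and the tangent condition forces TG to be normal to GC, with radius 6.9, so the center T sits 6.9 in from both sides at T = (-23.9, 12.9). That places the tangent points at M = (-30.8, 12.9) on UM and G = (-23.9, 19.8) on GC. Then |DM| = |M − D| = 33.4.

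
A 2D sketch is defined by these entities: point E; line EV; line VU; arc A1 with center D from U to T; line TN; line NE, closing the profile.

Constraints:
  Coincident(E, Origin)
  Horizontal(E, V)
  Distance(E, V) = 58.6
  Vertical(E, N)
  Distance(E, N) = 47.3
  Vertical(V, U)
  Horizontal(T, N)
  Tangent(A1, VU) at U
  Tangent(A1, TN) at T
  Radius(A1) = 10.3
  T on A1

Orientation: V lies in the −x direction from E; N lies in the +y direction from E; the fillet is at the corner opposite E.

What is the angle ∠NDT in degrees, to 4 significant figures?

77.96°

E is at the origin; E and V share the same y with |EV| = 58.6 and V on the −x side, so V = (-58.60, 0.000). E and N share the same x with |EN| = 47.3 and N on the +y side, so N = (0.000, 47.30). The virtual corner opposite E is at (-58.60, 47.30). Since A1 is tangent to VU there, DU ⟂ VU and tangency of A1 to TN means the radius DT is perpendicular to TN, with radius 10.3, so the center D sits 10.3 in from both sides at D = (-48.30, 37.00). That places the tangent points at U = (-58.60, 37.00) on VU and T = (-48.30, 47.30) on TN. Then cos ∠NDT = DN·DT / (|DN||DT|), giving 77.96°.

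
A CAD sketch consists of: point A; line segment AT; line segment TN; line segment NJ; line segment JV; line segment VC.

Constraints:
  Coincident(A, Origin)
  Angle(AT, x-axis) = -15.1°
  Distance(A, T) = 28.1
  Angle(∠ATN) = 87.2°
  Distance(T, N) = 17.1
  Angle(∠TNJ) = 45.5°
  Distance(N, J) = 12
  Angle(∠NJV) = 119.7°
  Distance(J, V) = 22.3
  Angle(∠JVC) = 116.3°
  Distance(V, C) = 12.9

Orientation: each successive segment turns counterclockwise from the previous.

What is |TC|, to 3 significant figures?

18.3

∠NJV = 119.7° gives JV at -87.5° from the x-axis; with |JV| = 22.3, V = (21.6, -19.3). ∠JVC = 116.3° gives VC at -23.8° from the x-axis; with |VC| = 12.9, C = (33.4, -24.5). Then |TC| = |C − T| = 18.3.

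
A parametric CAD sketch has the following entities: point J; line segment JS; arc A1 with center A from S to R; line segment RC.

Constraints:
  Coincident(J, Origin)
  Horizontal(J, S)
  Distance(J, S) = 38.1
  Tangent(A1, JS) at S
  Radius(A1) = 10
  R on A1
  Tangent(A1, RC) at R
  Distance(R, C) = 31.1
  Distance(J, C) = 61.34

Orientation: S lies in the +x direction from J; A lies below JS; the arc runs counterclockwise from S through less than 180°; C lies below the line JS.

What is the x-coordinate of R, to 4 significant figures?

29.40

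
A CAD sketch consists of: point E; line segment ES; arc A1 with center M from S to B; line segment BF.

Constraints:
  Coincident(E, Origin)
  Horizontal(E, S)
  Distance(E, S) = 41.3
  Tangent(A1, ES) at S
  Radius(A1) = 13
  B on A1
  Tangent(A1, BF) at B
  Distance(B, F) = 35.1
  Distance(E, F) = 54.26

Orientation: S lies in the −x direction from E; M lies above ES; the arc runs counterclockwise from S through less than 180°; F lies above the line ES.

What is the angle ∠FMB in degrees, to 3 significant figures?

69.7°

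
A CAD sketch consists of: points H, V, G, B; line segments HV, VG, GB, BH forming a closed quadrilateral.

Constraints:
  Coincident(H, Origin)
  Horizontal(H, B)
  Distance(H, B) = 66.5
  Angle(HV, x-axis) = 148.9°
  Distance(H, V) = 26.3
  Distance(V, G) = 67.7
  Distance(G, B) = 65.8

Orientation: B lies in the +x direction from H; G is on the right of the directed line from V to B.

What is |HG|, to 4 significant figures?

45.04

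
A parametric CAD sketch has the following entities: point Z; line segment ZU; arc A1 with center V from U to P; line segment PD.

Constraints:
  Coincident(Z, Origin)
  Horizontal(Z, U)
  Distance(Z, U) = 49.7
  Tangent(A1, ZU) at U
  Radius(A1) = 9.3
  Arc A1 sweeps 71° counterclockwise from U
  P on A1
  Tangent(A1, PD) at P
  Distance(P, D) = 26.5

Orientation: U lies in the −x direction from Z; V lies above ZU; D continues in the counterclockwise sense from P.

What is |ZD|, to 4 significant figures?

44.98

Z is at the origin; Z and U share the same y with |ZU| = 49.7 and U on the −x side, so U = (-49.70, 0.000). The tangent condition forces VU to be normal to ZU, so V = U + (0, 9.3) = (-49.70, 9.300). On A1, U sits at bearing -90° from V; a 71° counterclockwise sweep puts P at bearing -19°, so P = V + 9.3·(cos -19°, sin -19°) = (-40.91, 6.272). Since A1 is tangent to PD there, VP ⟂ PD, so PD runs along (−sin -19°, cos -19°); with |PD| = 26.5, D = (-32.28, 31.33). Then |ZD| = |D − Z| = 44.98.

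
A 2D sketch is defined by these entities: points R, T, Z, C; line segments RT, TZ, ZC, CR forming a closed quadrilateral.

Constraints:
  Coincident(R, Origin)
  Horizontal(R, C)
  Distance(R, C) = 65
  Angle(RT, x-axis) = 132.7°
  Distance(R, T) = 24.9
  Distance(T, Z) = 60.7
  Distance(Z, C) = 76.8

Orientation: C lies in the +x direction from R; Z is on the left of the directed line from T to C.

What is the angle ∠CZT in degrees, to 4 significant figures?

74.18°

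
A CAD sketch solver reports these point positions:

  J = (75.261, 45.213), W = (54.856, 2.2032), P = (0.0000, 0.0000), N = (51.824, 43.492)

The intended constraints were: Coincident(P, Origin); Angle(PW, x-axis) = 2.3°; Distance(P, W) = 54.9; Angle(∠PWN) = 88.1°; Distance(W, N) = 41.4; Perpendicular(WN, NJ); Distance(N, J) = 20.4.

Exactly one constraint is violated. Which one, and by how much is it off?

Distance(N, J) = 20.4 — off by 3.10.

P = (0.00, 0.00) ✓; PW at 2.300° ✓; |PW| = 54.90 ✓; ∠PWN = 88.10° ✓; |WN| = 41.40 ✓; ∠(WN, NJ) = 90.00° ✓; |NJ| = 23.50 ✗.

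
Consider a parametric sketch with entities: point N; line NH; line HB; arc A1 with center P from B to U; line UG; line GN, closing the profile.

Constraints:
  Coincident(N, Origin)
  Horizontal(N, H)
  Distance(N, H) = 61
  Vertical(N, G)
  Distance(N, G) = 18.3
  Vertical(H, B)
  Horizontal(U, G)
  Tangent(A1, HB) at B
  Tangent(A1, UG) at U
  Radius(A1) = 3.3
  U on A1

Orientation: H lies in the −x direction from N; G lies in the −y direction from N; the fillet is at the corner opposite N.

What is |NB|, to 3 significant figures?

62.8

N is at the origin; N and H share the same y with |NH| = 61.0 and H on the −x side, so H = (-61.0, 0.00). N and G share the same x with |NG| = 18.3 and G on the −y side, so G = (0.00, -18.3). The virtual corner opposite N is at (-61.0, -18.3). Since A1 is tangent to HB there, PB ⟂ HB and tangency of A1 to UG means the radius PU is perpendicular to UG, with radius 3.3, so the center P sits 3.3 in from both sides at P = (-57.7, -15.0). That places the tangent points at B = (-61.0, -15.0) on HB and U = (-57.7, -18.3) on UG. Then |NB| = |B − N| = 62.8.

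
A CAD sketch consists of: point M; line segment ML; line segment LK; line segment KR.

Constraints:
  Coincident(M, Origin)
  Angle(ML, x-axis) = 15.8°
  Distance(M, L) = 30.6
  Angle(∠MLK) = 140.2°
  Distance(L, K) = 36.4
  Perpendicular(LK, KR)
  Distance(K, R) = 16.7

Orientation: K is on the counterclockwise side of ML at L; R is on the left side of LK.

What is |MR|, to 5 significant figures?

59.979

∠MLK = 140.2°, so LK runs at 15.8° + (180° − 140.2°) = 55.600° from the x-axis; with |LK| = 36.4, K = L + 36.4·(cos 55.600°, sin 55.600°) = (50.009, 38.366). The perpendicularity gives KR at right angles to LK; with |KR| = 16.7 on the left of LK, R = K + 16.7·(-0.82511, 0.56497) = (36.229, 47.801). Then |MR| = |R − M| = 59.979.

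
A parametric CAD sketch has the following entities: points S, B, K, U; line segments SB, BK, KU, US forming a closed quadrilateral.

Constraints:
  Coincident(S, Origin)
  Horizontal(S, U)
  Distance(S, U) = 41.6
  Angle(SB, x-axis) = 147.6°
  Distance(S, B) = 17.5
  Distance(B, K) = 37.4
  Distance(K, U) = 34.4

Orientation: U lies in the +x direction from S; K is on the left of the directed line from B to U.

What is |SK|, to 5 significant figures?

31.931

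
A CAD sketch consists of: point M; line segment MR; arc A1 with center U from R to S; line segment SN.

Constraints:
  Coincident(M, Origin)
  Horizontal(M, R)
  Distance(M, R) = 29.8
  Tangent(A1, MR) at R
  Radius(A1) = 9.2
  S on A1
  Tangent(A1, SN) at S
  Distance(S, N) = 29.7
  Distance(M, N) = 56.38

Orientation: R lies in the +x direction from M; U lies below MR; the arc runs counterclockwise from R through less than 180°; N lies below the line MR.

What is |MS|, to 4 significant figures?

27.28

Checks: |US| = 9.200 ✓; ∠(US, SN) = 90.00° ✓; |SN| = 29.70 ✓; |MN| = 56.38 ✓.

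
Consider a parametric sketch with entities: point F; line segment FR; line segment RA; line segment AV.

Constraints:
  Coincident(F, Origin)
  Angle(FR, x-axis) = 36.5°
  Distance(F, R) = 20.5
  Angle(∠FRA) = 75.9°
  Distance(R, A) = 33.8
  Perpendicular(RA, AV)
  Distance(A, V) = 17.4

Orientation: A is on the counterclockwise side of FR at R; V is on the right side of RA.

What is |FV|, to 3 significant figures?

47.1

∠FRA = 75.9°, so RA runs at 36.5° + (180° − 75.9°) = 141° from the x-axis; with |RA| = 33.8, A = R + 33.8·(cos 141°, sin 141°) = (-9.64, 33.6). RA is perpendicular to AV; with |AV| = 17.4 on the right of RA, V = A + 17.4·(0.635, 0.773) = (1.40, 47.1). Then |FV| = |V − F| = 47.1.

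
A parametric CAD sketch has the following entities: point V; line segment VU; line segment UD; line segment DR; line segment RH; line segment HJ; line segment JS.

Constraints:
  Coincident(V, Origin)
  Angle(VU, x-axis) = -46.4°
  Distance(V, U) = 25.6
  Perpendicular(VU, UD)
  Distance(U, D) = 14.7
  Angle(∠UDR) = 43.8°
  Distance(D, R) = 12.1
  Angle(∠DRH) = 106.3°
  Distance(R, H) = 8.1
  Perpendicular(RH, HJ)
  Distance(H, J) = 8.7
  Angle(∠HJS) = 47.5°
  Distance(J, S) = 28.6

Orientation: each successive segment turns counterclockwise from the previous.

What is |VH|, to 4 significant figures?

21.29

∠UDR = 43.8° gives DR at 179.8° from the x-axis; with |DR| = 12.1, R = (16.20, -8.359). ∠DRH = 106.3° gives RH at -106.5° from the x-axis; with |RH| = 8.1, H = (13.90, -16.13). Then |VH| = |H − V| = 21.29.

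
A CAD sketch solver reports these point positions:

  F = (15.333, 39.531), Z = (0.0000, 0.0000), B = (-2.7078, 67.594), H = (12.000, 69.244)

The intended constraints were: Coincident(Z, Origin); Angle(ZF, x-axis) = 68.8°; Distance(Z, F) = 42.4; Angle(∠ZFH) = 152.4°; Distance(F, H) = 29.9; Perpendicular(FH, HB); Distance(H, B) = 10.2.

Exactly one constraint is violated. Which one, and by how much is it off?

Distance(H, B) = 10.2 — off by 4.60.

Z = (0.00, 0.00) ✓; ZF at 68.80° ✓; |ZF| = 42.40 ✓; ∠ZFH = 152.4° ✓; |FH| = 29.90 ✓; ∠(FH, HB) = 90.00° ✓; |HB| = 14.80 ✗.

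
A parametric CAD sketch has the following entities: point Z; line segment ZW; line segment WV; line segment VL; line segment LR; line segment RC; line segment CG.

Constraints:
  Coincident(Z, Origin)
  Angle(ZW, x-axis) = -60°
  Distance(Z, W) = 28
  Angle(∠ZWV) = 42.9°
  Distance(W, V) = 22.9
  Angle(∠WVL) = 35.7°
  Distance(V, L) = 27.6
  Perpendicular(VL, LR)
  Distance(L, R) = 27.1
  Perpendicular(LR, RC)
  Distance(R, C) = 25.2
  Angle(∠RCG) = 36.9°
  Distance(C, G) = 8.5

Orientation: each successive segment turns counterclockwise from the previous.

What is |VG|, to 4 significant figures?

23.84

LR is perpendicular to RC, so RC runs at 41.40°; with |RC| = 25.2, C = (35.23, -23.84). ∠RCG = 36.9° gives CG at -175.5° from the x-axis; with |CG| = 8.5, G = (26.76, -24.51). Then |VG| = |G − V| = 23.84.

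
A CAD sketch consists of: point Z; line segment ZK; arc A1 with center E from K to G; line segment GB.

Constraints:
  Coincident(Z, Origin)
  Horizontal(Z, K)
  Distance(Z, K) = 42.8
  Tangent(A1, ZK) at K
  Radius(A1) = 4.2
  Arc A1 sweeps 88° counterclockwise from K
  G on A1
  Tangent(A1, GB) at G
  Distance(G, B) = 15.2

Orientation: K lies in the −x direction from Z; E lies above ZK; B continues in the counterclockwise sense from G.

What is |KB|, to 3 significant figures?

19.8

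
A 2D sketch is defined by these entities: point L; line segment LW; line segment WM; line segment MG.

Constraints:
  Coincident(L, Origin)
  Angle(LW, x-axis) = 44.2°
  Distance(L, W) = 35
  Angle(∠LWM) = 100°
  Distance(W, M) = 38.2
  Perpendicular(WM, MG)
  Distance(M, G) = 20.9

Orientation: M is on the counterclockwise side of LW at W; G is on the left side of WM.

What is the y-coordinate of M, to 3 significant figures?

56.0

L is at the origin; LW runs at 44.2° with length 35.0, so W = 35.0·(cos 44.2°, sin 44.2°) = (25.1, 24.4). ∠LWM = 100.0°, so WM runs at 44.2° + (180° − 100.0°) = 124° from the x-axis; with |WM| = 38.2, M = W + 38.2·(cos 124°, sin 124°) = (3.62, 56.0). So M.y = 56.0.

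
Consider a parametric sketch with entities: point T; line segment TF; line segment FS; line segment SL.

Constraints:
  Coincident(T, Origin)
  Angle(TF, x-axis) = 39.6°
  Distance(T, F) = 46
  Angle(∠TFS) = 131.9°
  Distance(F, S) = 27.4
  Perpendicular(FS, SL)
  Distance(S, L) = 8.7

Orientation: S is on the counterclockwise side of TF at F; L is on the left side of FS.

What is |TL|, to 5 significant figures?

63.484

T is at the origin; TF runs at 39.6° with length 46.0, so F = 46.0·(cos 39.6°, sin 39.6°) = (35.444, 29.322). ∠TFS = 131.9°, so FS runs at 39.6° + (180° − 131.9°) = 87.700° from the x-axis; with |FS| = 27.4, S = F + 27.4·(cos 87.700°, sin 87.700°) = (36.543, 56.699). FS is perpendicular to SL; with |SL| = 8.7 on the left of FS, L = S + 8.7·(-0.99919, 0.040132) = (27.850, 57.049). Then |TL| = |L − T| = 63.484.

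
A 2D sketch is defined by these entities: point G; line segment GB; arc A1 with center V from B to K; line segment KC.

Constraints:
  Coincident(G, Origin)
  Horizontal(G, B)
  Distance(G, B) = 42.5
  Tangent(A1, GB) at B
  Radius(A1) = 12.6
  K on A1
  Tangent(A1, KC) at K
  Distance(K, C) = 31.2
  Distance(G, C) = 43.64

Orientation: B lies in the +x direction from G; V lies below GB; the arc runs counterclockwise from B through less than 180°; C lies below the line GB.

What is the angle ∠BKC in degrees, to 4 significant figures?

144.0°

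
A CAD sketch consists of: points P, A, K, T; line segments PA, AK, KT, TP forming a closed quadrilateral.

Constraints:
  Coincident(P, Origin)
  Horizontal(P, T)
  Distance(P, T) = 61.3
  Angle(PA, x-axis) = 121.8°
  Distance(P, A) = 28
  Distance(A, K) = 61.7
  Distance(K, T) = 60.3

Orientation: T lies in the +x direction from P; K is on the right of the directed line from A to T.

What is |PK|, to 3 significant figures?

34.2

Checks: |AK| = 61.70 ✓; |KT| = 60.30 ✓.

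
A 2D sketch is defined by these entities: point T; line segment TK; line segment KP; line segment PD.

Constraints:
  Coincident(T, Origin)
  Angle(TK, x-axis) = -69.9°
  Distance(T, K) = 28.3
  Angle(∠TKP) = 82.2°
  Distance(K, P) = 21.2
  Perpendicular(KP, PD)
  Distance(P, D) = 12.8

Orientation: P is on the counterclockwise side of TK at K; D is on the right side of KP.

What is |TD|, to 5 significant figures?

44.375

T is at the origin; TK runs at -69.9° with length 28.3, so K = 28.3·(cos -69.9°, sin -69.9°) = (9.7256, -26.576). ∠TKP = 82.2°, so KP runs at -69.9° + (180° − 82.2°) = 27.900° from the x-axis; with |KP| = 21.2, P = K + 21.2·(cos 27.900°, sin 27.900°) = (28.461, -16.656). KP ⟂ PD; with |PD| = 12.8 on the right of KP, D = P + 12.8·(0.46793, -0.88377) = (34.451, -27.968). Then |TD| = |D − T| = 44.375.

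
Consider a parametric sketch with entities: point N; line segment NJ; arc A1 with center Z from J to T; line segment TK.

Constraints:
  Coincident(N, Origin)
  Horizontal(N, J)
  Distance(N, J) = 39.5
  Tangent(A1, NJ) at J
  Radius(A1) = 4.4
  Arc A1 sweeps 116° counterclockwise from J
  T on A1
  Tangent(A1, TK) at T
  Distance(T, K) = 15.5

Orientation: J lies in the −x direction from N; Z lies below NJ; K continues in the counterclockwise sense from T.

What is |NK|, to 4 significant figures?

41.89

N is at the origin; N and J share the same y with |NJ| = 39.5 and J on the −x side, so J = (-39.50, 0.000). The tangent condition forces ZJ to be normal to NJ, so Z = J + (0, -4.4) = (-39.50, -4.400). On A1, J sits at bearing 90° from Z; a 116° counterclockwise sweep puts T at bearing 206°, so T = Z + 4.4·(cos 206°, sin 206°) = (-43.45, -6.329). Since A1 is tangent to TK there, ZT ⟂ TK, so TK runs along (−sin 206°, cos 206°); with |TK| = 15.5, K = (-36.66, -20.26). Then |NK| = |K − N| = 41.89.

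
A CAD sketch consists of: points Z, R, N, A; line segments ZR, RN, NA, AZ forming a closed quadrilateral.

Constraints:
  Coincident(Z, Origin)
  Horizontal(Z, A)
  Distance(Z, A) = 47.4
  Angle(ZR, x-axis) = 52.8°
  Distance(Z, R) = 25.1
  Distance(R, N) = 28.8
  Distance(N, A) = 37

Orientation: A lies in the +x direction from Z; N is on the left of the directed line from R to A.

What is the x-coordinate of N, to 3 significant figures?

39.1

Z is at the origin; Z and A share the same y with |ZA| = 47.4 and A in +x, so A = (47.4, 0). ZR runs at 52.8° with |ZR| = 25.1, so R = (15.2, 20.0). N is determined by |RN| = 28.8 and |NA| = 37.0 together: it lies at the intersection of circle(R, 28.8) and circle(A, 37.0). With |RA| = 37.9, the foot of the radical line on RA is 11.8 from R and the perpendicular offset is √(28.8² − 11.8²) = 26.3. Taking the left-of-RA solution: N = (39.1, 36.1).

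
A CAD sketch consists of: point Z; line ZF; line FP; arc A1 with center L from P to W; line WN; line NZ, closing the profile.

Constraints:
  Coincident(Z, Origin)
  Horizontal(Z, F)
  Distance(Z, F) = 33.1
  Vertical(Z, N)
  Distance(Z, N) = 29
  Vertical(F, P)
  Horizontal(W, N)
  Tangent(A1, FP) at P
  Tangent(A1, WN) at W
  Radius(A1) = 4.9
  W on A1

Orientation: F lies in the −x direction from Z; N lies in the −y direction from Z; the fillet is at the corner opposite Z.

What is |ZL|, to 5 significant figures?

37.095

Z is at the origin; Z and F share the same y with |ZF| = 33.1 and F on the −x side, so F = (-33.100, 0.0000). Z and N share the same x with |ZN| = 29.0 and N on the −y side, so N = (0.0000, -29.000). The virtual corner opposite Z is at (-33.100, -29.000). Tangency of A1 to FP means the radius LP is perpendicular to FP and A1 meets WN tangentially, so LW is at right angles to WN, with radius 4.9, so the center L sits 4.9 in from both sides at L = (-28.200, -24.100). Then |ZL| = |L − Z| = 37.095.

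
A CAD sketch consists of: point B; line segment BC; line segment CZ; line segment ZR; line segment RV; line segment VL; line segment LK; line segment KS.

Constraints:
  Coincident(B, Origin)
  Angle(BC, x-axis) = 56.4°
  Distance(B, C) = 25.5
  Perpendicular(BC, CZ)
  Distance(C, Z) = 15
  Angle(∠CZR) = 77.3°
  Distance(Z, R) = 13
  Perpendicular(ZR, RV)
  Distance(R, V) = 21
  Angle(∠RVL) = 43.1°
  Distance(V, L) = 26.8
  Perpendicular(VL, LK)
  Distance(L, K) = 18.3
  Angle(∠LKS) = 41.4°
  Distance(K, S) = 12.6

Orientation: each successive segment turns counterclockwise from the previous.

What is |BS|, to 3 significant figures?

22.6

B is at the origin; BC runs at 56.4° with length 25.5, so C = (14.1, 21.2). The perpendicularity gives CZ at right angles to BC, so CZ runs at 146°; with |CZ| = 15.0, Z = (1.62, 29.5). ∠CZR = 77.3° gives ZR at -111° from the x-axis; with |ZR| = 13.0, R = (-3.02, 17.4). The perpendicularity gives RV at right angles to ZR, so RV runs at -20.9°; with |RV| = 21.0, V = (16.6, 9.90). ∠RVL = 43.1° gives VL at 116° from the x-axis; with |VL| = 26.8, L = (4.85, 34.0). The perpendicularity gives LK at right angles to VL, so LK runs at -154°; with |LK| = 18.3, K = (-11.6, 26.0). ∠LKS = 41.4° gives KS at -15.4° from the x-axis; with |KS| = 12.6, S = (0.550, 22.6). Then |BS| = |S − B| = 22.6.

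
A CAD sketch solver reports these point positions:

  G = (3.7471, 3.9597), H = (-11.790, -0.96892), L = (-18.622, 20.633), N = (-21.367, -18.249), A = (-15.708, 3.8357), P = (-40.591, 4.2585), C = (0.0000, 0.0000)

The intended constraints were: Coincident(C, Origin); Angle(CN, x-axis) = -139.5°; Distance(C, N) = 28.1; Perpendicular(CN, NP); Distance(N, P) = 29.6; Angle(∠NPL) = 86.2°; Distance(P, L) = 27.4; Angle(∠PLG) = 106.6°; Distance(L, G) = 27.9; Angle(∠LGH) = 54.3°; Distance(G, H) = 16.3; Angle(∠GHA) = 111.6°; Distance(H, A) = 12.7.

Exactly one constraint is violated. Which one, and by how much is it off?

Distance(H, A) = 12.7 — off by 6.50.

C = (0.00, 0.00) ✓; CN at -139.5° ✓; |CN| = 28.10 ✓; ∠(CN, NP) = 90.00° ✓; |NP| = 29.60 ✓; ∠NPL = 86.20° ✓; |PL| = 27.40 ✓; ∠PLG = 106.6° ✓; |LG| = 27.90 ✓; ∠LGH = 54.30° ✓; |GH| = 16.30 ✓; ∠GHA = 111.6° ✓; |HA| = 6.200 ✗.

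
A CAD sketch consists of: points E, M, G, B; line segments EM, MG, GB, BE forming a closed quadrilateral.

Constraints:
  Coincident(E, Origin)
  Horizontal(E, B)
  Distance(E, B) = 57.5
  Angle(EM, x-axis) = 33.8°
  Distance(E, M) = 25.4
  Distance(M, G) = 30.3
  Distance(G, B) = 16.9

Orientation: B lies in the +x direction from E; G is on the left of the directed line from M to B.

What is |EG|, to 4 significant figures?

53.72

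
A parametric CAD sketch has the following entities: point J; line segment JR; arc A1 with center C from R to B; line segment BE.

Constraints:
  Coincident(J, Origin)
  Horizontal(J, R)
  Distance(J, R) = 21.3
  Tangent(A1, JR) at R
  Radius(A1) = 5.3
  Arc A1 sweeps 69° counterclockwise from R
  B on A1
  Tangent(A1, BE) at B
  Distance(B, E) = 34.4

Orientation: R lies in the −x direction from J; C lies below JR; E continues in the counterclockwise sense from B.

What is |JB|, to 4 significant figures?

26.47

A1 meets JR tangentially, so CR is at right angles to JR, so C = R + (0, -5.3) = (-21.30, -5.300). On A1, R sits at bearing 90° from C; a 69° counterclockwise sweep puts B at bearing 159°, so B = C + 5.3·(cos 159°, sin 159°) = (-26.25, -3.401). Then |JB| = |B − J| = 26.47.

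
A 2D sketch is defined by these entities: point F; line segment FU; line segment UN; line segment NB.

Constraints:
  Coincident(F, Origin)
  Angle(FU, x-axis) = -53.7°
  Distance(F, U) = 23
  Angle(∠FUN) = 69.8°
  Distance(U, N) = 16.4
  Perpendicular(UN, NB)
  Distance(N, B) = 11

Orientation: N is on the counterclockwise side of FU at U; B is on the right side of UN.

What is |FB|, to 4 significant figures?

33.67

∠FUN = 69.8°, so UN runs at -53.7° + (180° − 69.8°) = 56.50° from the x-axis; with |UN| = 16.4, N = U + 16.4·(cos 56.50°, sin 56.50°) = (22.67, -4.861). UN ⟂ NB; with |NB| = 11.0 on the right of UN, B = N + 11.0·(0.8339, -0.5519) = (31.84, -10.93). Then |FB| = |B − F| = 33.67.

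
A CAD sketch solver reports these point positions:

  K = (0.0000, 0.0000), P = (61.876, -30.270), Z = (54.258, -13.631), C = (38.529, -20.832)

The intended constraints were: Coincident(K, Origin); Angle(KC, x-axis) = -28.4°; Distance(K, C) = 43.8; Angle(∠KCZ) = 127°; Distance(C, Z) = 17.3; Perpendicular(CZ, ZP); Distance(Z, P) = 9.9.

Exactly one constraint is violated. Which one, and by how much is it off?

Distance(Z, P) = 9.9 — off by 8.40.

K = (0.00, 0.00) ✓; KC at -28.40° ✓; |KC| = 43.80 ✓; ∠KCZ = 127.0° ✓; |CZ| = 17.30 ✓; ∠(CZ, ZP) = 90.00° ✓; |ZP| = 18.30 ✗.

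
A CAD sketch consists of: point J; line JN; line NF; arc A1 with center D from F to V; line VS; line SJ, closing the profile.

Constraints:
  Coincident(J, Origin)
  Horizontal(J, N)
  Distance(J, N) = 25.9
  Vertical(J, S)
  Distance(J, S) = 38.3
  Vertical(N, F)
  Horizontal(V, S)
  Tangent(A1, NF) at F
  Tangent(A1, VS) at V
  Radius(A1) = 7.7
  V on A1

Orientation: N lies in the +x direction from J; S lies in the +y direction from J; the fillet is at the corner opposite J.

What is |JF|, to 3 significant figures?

40.1

J is at the origin; J and N share the same y with |JN| = 25.9 and N on the +x side, so N = (25.9, 0.00). J and S share the same x with |JS| = 38.3 and S on the +y side, so S = (0.00, 38.3). The virtual corner opposite J is at (25.9, 38.3). The tangent condition forces DF to be normal to NF and since A1 is tangent to VS there, DV ⟂ VS, with radius 7.7, so the center D sits 7.7 in from both sides at D = (18.2, 30.6). That places the tangent points at F = (25.9, 30.6) on NF and V = (18.2, 38.3) on VS. Then |JF| = |F − J| = 40.1.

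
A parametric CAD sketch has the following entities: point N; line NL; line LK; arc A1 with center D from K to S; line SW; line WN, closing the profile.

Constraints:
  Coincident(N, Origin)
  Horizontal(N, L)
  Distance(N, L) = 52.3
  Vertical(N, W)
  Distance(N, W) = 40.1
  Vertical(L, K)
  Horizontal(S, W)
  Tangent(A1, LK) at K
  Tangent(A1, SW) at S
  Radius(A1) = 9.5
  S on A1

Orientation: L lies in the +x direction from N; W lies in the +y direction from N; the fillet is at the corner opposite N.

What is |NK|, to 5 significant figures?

60.594

N is at the origin; N and L share the same y with |NL| = 52.3 and L on the +x side, so L = (52.300, 0.0000). N and W share the same x with |NW| = 40.1 and W on the +y side, so W = (0.0000, 40.100). The virtual corner opposite N is at (52.300, 40.100). Tangency of A1 to LK means the radius DK is perpendicular to LK and since A1 is tangent to SW there, DS ⟂ SW, with radius 9.5, so the center D sits 9.5 in from both sides at D = (42.800, 30.600). That places the tangent points at K = (52.300, 30.600) on LK and S = (42.800, 40.100) on SW. Then |NK| = |K − N| = 60.594.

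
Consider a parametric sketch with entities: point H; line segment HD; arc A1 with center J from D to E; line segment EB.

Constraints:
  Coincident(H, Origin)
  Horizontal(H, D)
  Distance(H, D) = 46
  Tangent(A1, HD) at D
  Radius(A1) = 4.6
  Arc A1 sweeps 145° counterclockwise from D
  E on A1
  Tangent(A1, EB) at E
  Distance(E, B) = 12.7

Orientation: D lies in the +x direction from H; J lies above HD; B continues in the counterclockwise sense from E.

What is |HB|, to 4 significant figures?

41.32

H is at the origin; H and D share the same y with |HD| = 46.0 and D on the +x side, so D = (46.00, 0.000). Since A1 is tangent to HD there, JD ⟂ HD, so J = D + (0, 4.6) = (46.00, 4.600). On A1, D sits at bearing -90° from J; a 145° counterclockwise sweep puts E at bearing 55°, so E = J + 4.6·(cos 55°, sin 55°) = (48.64, 8.368). Tangency of A1 to EB means the radius JE is perpendicular to EB, so EB runs along (−sin 55°, cos 55°); with |EB| = 12.7, B = (38.24, 15.65). Then |HB| = |B − H| = 41.32.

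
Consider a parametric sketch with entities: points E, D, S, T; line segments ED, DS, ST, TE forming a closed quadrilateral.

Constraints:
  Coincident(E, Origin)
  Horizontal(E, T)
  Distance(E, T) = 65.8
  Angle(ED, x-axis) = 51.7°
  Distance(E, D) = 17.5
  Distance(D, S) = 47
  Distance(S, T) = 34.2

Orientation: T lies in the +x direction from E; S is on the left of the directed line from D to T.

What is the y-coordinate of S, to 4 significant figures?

32.13

E is at the origin; ET is horizontal with |ET| = 65.8 and T in +x, so T = (65.8, 0). ED runs at 51.7° with |ED| = 17.5, so D = (10.85, 13.73). S is determined by |DS| = 47.0 and |ST| = 34.2 together: it lies at the intersection of circle(D, 47.0) and circle(T, 34.2). With |DT| = 56.64, the foot of the radical line on DT is 37.50 from D and the perpendicular offset is √(47.0² − 37.50²) = 28.34. Taking the left-of-DT solution: S = (54.09, 32.13).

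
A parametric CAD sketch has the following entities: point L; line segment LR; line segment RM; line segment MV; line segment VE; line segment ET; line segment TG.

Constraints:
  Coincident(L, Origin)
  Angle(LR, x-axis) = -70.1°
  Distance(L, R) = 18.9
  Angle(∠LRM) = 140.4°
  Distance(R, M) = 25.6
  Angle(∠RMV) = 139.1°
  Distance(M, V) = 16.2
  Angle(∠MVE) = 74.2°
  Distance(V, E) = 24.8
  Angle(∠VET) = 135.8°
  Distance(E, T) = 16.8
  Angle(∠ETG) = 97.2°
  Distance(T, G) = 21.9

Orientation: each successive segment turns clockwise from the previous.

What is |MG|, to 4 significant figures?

23.58

∠VET = 135.8° gives ET at 59.40° from the x-axis; with |ET| = 16.8, T = (-13.59, -11.26). ∠ETG = 97.2° gives TG at -23.40° from the x-axis; with |TG| = 21.9, G = (6.509, -19.96). Then |MG| = |G − M| = 23.58.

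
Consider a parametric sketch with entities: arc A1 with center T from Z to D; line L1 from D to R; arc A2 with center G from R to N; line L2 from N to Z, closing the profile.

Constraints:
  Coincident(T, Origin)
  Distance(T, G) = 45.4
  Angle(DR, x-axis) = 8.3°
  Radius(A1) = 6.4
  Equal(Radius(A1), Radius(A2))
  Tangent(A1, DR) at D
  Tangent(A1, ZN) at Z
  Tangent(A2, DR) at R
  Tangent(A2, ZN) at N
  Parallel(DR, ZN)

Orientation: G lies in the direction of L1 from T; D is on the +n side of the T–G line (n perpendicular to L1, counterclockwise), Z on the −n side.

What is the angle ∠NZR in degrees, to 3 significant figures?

15.7°

The slot axis is L1's direction at 8.3°, so u = (cos 8.3°, sin 8.3°) = (0.990, 0.144) and n = (−sin 8.3°, cos 8.3°) = (-0.144, 0.990). T is at the origin and G lies 45.4 along u from T, so G = 45.4·u = (44.9, 6.55). Tangency of A1 to both parallel lines with radius 6.4 puts D and Z at T ± 6.4·n: D = (-0.924, 6.33), Z = (0.924, -6.33). Equal radii place R and N the same way about G: R = G + 6.4·n = (44.0, 12.9), N = G − 6.4·n = (45.8, 0.221). Then cos ∠NZR = ZN·ZR / (|ZN||ZR|), giving 15.7°.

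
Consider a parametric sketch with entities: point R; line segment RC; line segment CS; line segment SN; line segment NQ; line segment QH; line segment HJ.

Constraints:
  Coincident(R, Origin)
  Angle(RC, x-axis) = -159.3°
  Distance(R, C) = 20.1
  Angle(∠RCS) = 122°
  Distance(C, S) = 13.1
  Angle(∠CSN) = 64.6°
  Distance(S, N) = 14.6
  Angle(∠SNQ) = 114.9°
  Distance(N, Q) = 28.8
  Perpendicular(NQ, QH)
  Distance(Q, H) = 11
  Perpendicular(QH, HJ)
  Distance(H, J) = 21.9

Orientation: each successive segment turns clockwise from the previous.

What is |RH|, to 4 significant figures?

18.82

R is at the origin; RC runs at -159.3° with length 20.1, so C = (-18.80, -7.105). ∠RCS = 122.0° gives CS at 142.7° from the x-axis; with |CS| = 13.1, S = (-29.22, 0.8336). ∠CSN = 64.6° gives SN at 27.30° from the x-axis; with |SN| = 14.6, N = (-16.25, 7.530). ∠SNQ = 114.9° gives NQ at -37.80° from the x-axis; with |NQ| = 28.8, Q = (6.507, -10.12). NQ is perpendicular to QH, so QH runs at -127.8°; with |QH| = 11.0, H = (-0.2348, -18.81). Then |RH| = |H − R| = 18.82.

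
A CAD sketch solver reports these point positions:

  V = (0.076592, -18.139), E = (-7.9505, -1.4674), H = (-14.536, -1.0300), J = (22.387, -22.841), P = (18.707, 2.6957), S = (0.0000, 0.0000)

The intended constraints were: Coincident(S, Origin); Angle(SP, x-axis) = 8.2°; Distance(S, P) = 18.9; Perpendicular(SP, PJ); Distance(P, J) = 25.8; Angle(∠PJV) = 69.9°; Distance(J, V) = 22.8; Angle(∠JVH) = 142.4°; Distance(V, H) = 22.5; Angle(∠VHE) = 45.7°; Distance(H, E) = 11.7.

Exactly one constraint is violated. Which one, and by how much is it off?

Distance(H, E) = 11.7 — off by 5.10.

S = (0.00, 0.00) ✓; SP at 8.200° ✓; |SP| = 18.90 ✓; ∠(SP, PJ) = 90.00° ✓; |PJ| = 25.80 ✓; ∠PJV = 69.90° ✓; |JV| = 22.80 ✓; ∠JVH = 142.4° ✓; |VH| = 22.50 ✓; ∠VHE = 45.70° ✓; |HE| = 6.600 ✗.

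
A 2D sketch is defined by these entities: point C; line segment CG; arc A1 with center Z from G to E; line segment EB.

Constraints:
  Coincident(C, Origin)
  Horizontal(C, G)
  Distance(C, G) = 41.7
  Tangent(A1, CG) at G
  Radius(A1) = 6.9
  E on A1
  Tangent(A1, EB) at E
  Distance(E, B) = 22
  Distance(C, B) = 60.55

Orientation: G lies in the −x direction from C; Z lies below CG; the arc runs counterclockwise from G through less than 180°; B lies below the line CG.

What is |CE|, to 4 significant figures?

48.55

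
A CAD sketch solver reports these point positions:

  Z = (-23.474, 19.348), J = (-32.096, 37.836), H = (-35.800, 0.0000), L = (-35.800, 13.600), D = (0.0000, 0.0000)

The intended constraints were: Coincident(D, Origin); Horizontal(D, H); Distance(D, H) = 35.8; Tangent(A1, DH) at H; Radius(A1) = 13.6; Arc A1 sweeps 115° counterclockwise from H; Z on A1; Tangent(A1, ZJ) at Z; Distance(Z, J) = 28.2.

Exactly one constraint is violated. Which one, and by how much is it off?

Distance(Z, J) = 28.2 — off by 7.80.

D = (0.00, 0.00) ✓; D.y = 0.00, H.y = 0.00 ✓; |DH| = 35.80 ✓; ∠(LH, HD) = 90.00° ✓; |LH| = 13.60 ✓; bearing(L→Z) − bearing(L→H) = 115.0° ✓; |LZ| = 13.60 ✓; ∠(LZ, ZJ) = 90.00° ✓; |ZJ| = 20.40 ✗.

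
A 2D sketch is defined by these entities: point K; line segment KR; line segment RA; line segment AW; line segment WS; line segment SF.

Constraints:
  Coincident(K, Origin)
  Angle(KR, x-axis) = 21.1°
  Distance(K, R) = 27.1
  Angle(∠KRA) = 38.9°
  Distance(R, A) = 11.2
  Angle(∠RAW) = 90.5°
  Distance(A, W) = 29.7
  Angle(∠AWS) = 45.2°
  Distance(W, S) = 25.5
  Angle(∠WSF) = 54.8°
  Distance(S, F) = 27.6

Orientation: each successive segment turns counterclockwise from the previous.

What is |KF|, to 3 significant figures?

10.2

K is at the origin; KR runs at 21.1° with length 27.1, so R = (25.3, 9.76). ∠KRA = 38.9° gives RA at 162° from the x-axis; with |RA| = 11.2, A = (14.6, 13.2). ∠RAW = 90.5° gives AW at -108° from the x-axis; with |AW| = 29.7, W = (5.29, -15.0). ∠AWS = 45.2° gives WS at 26.5° from the x-axis; with |WS| = 25.5, S = (28.1, -3.64). ∠WSF = 54.8° gives SF at 152° from the x-axis; with |SF| = 27.6, F = (3.81, 9.44). Then |KF| = |F − K| = 10.2.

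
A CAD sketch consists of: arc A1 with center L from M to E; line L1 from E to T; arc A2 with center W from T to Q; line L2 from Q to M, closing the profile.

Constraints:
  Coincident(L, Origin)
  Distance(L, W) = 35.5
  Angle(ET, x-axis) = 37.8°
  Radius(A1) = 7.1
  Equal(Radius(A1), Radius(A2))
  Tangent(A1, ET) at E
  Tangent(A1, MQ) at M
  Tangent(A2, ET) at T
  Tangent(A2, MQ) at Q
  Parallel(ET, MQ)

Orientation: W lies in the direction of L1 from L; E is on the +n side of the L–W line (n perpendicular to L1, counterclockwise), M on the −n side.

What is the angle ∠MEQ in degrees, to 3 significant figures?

68.2°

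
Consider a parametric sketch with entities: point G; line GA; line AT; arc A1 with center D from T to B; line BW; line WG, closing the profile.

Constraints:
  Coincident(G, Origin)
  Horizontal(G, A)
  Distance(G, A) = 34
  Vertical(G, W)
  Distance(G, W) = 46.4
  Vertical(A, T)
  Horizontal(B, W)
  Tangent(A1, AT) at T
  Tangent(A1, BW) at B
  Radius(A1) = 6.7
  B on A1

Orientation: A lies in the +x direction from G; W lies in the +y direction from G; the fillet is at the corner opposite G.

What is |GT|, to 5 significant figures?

52.269

G is at the origin; GA is horizontal with |GA| = 34.0 and A on the +x side, so A = (34.000, 0.0000). G and W share the same x with |GW| = 46.4 and W on the +y side, so W = (0.0000, 46.400). The virtual corner opposite G is at (34.000, 46.400). Since A1 is tangent to AT there, DT ⟂ AT and tangency of A1 to BW means the radius DB is perpendicular to BW, with radius 6.7, so the center D sits 6.7 in from both sides at D = (27.300, 39.700). That places the tangent points at T = (34.000, 39.700) on AT and B = (27.300, 46.400) on BW. Then |GT| = |T − G| = 52.269.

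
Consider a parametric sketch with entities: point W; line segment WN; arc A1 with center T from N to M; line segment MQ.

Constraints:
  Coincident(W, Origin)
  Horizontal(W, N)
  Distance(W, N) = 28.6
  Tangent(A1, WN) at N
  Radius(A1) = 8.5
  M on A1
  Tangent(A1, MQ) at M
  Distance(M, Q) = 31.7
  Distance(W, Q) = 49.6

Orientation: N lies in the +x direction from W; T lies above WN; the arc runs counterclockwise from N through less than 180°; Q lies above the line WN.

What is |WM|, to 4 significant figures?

38.34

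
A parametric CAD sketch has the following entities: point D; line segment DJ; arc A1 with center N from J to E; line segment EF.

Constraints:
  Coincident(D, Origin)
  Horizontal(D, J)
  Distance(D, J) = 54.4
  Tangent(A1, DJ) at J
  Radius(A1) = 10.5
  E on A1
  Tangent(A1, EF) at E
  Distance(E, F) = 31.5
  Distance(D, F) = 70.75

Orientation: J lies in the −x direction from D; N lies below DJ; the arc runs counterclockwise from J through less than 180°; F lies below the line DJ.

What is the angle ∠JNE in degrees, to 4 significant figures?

106.3°

Checks: |NE| = 10.50 ✓; ∠(NE, EF) = 90.00° ✓; |EF| = 31.50 ✓; |DF| = 70.75 ✓.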